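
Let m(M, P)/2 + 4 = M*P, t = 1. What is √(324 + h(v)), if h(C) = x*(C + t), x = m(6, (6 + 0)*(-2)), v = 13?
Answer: 2*I*√451 ≈ 42.474*I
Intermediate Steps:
m(M, P) = -8 + 2*M*P (m(M, P) = -8 + 2*(M*P) = -8 + 2*M*P)
x = -152 (x = -8 + 2*6*((6 + 0)*(-2)) = -8 + 2*6*(6*(-2)) = -8 + 2*6*(-12) = -8 - 144 = -152)
h(C) = -152 - 152*C (h(C) = -152*(C + 1) = -152*(1 + C) = -152 - 152*C)
√(324 + h(v)) = √(324 + (-152 - 152*13)) = √(324 + (-152 - 1976)) = √(324 - 2128) = √(-1804) = 2*I*√451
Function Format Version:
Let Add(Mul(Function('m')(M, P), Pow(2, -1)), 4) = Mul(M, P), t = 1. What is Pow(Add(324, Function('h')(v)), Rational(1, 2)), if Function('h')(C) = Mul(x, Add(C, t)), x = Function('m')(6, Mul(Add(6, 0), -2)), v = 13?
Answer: Mul(2, I, Pow(451, Rational(1, 2))) ≈ Mul(42.474, I)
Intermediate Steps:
Function('m')(M, P) = Add(-8, Mul(2, M, P)) (Function('m')(M, P) = Add(-8, Mul(2, Mul(M, P))) = Add(-8, Mul(2, M, P)))
x = -152 (x = Add(-8, Mul(2, 6, Mul(Add(6, 0), -2))) = Add(-8, Mul(2, 6, Mul(6, -2))) = Add(-8, Mul(2, 6, -12)) = Add(-8, -144) = -152)
Function('h')(C) = Add(-152, Mul(-152, C)) (Function('h')(C) = Mul(-152, Add(C, 1)) = Mul(-152, Add(1, C)) = Add(-152, Mul(-152, C)))
Pow(Add(324, Function('h')(v)), Rational(1, 2)) = Pow(Add(324, Add(-152, Mul(-152, 13))), Rational(1, 2)) = Pow(Add(324, Add(-152, -1976)), Rational(1, 2)) = Pow(Add(324, -2128), Rational(1, 2)) = Pow(-1804, Rational(1, 2)) = Mul(2, I, Pow(451, Rational(1, 2)))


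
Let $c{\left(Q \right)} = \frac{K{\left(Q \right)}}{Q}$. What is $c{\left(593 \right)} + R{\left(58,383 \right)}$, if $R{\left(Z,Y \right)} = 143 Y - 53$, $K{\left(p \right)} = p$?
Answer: $54717$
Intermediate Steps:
$R{\left(Z,Y \right)} = -53 + 143 Y$
$c{\left(Q \right)} = 1$ ($c{\left(Q \right)} = \frac{Q}{Q} = 1$)
$c{\left(593 \right)} + R{\left(58,383 \right)} = 1 + \left(-53 + 143 \cdot 383\right) = 1 + \left(-53 + 54769\right) = 1 + 54716 = 54717$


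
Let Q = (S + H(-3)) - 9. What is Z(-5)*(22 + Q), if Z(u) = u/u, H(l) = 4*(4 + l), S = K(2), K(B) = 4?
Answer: 21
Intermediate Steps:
S = 4
H(l) = 16 + 4*l
Z(u) = 1
Q = -1 (Q = (4 + (16 + 4*(-3))) - 9 = (4 + (16 - 12)) - 9 = (4 + 4) - 9 = 8 - 9 = -1)
Z(-5)*(22 + Q) = 1*(22 - 1) = 1*21 = 21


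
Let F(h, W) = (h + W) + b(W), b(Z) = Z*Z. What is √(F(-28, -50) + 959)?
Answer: 7*√69 ≈ 58.146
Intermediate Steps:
b(Z) = Z²
F(h, W) = W + h + W² (F(h, W) = (h + W) + W² = (W + h) + W² = W + h + W²)
√(F(-28, -50) + 959) = √((-50 - 28 + (-50)²) + 959) = √((-50 - 28 + 2500) + 959) = √(2422 + 959) = √3381 = 7*√69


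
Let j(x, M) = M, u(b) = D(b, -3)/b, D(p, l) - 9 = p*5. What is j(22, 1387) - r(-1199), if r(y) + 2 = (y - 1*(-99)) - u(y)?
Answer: 2990297/1199 ≈ 2494.0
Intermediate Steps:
D(p, l) = 9 + 5*p (D(p, l) = 9 + p*5 = 9 + 5*p)
u(b) = (9 + 5*b)/b
r(y) = 92 + y - 9/y (r(y) = -2 + ((y - 1*(-99)) - (5 + 9/y)) = -2 + ((y + 99) + (-5 - 9/y)) = -2 + ((99 + y) + (-5 - 9/y)) = -2 + (94 + y - 9/y) = 92 + y - 9/y)
j(22, 1387) - r(-1199) = 1387 - (92 - 1199 - 9/(-1199)) = 1387 - (92 - 1199 - 9*(-1/1199)) = 1387 - (92 - 1199 + 9/1199) = 1387 - 1*(-1327284/1199) = 1387 + 1327284/1199 = 2990297/1199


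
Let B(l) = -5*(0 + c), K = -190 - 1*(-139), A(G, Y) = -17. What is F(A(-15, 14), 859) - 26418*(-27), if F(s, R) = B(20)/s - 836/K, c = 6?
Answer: 36378512/51 ≈ 7.1330e+5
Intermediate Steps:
K = -51 (K = -190 + 139 = -51)
B(l) = -30 (B(l) = -5*(0 + 6) = -5*6 = -30)
F(s, R) = 836/51 - 30/s (F(s, R) = -30/s - 836/(-51) = -30/s - 836*(-1/51) = -30/s + 836/51 = 836/51 - 30/s)
F(A(-15, 14), 859) - 26418*(-27) = (836/51 - 30/(-17)) - 26418*(-27) = (836/51 - 30*(-1/17)) + 713286 = (836/51 + 30/17) + 713286 = 926/51 + 713286 = 36378512/51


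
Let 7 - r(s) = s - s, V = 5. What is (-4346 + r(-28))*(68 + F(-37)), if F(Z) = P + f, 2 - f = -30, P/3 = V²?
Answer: -759325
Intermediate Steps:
P = 75 (P = 3*5² = 3*25 = 75)
r(s) = 7 (r(s) = 7 - (s - s) = 7 - 1*0 = 7 + 0 = 7)
f = 32 (f = 2 - 1*(-30) = 2 + 30 = 32)
F(Z) = 107 (F(Z) = 75 + 32 = 107)
(-4346 + r(-28))*(68 + F(-37)) = (-4346 + 7)*(68 + 107) = -4339*175 = -759325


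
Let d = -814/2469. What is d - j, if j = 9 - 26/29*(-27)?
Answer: -2401253/71601 ≈ -33.537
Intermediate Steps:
d = -814/2469 (d = -814*1/2469 = -814/2469 ≈ -0.32969)
j = 963/29 (j = 9 - 26*1/29*(-27) = 9 - 26/29*(-27) = 9 + 702/29 = 963/29 ≈ 33.207)
d - j = -814/2469 - 1*963/29 = -814/2469 - 963/29 = -2401253/71601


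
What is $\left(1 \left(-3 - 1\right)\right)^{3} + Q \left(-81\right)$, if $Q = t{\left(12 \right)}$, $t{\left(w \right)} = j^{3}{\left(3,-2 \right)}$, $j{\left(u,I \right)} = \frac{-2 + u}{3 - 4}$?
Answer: $17$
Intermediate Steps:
$j{\left(u,I \right)} = 2 - u$ ($j{\left(u,I \right)} = \frac{-2 + u}{-1} = \left(-2 + u\right) \left(-1\right) = 2 - u$)
$t{\left(w \right)} = -1$ ($t{\left(w \right)} = \left(2 - 3\right)^{3} = \left(-1\right)^{3} = -1$)
$Q = -1$
$\left(1 \left(-3 - 1\right)\right)^{3} + Q \left(-81\right) = \left(1 \left(-3 - 1\right)\right)^{3} - -81 = \left(1 \left(-4\right)\right)^{3} + 81 = \left(-4\right)^{3} + 81 = -64 + 81 = 17$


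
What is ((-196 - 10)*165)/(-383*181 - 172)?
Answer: 2266/4633 ≈ 0.48910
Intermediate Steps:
((-196 - 10)*165)/(-383*181 - 172) = (-206*165)/(-69323 - 172) = -33990/(-69495) = -33990*(-1/69495) = 2266/4633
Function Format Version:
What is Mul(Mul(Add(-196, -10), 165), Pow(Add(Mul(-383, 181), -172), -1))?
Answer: Rational(2266, 4633) ≈ 0.48910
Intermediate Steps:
Mul(Mul(Add(-196, -10), 165), Pow(Add(Mul(-383, 181), -172), -1)) = Mul(Mul(-206, 165), Pow(Add(-69323, -172), -1)) = Mul(-33990, Pow(-69495, -1)) = Mul(-33990, Rational(-1, 69495)) = Rational(2266, 4633)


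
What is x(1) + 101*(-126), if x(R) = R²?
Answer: -12725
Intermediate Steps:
x(1) + 101*(-126) = 1² + 101*(-126) = 1 - 12726 = -12725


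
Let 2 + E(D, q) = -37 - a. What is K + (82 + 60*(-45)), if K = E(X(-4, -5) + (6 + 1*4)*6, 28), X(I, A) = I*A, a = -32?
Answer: -2625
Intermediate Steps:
X(I, A) = A*I
E(D, q) = -7 (E(D, q) = -2 + (-37 - 1*(-32)) = -2 + (-37 + 32) = -2 - 5 = -7)
K = -7
K + (82 + 60*(-45)) = -7 + (82 + 60*(-45)) = -7 + (82 - 2700) = -7 - 2618 = -2625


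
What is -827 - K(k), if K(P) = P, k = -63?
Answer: -764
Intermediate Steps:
-827 - K(k) = -827 - 1*(-63) = -827 + 63 = -764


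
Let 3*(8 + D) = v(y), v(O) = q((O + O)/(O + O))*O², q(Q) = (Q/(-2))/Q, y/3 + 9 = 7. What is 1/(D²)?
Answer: 1/196 ≈ 0.0051020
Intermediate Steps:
y = -6 (y = -27 + 3*7 = -27 + 21 = -6)
q(Q) = -½ (q(Q) = (Q*(-½))/Q = (-Q/2)/Q = -½)
v(O) = -O²/2
D = -14 (D = -8 + (-½*(-6)²)/3 = -8 + (-½*36)/3 = -8 + (⅓)*(-18) = -8 - 6 = -14)
1/(D²) = 1/((-14)²) = 1/196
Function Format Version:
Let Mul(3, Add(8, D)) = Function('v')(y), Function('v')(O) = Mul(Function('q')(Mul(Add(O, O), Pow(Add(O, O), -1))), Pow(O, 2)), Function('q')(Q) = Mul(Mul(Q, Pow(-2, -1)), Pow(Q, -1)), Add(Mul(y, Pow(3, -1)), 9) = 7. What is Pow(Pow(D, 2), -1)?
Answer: Rational(1, 196) ≈ 0.0051020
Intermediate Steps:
y = -6 (y = Add(-27, Mul(3, 7)) = Add(-27, 21) = -6)
Function('q')(Q) = Rational(-1, 2) (Function('q')(Q) = Mul(Mul(Q, Rational(-1, 2)), Pow(Q, -1)) = Mul(Mul(Rational(-1, 2), Q), Pow(Q, -1)) = Rational(-1, 2))
Function('v')(O) = Mul(Rational(-1, 2), Pow(O, 2))
D = -14 (D = Add(-8, Mul(Rational(1, 3), Mul(Rational(-1, 2), Pow(-6, 2)))) = Add(-8, Mul(Rational(1, 3), Mul(Rational(-1, 2), 36))) = Add(-8, Mul(Rational(1, 3), -18)) = Add(-8, -6) = -14)
Pow(Pow(D, 2), -1) = Pow(Pow(-14, 2), -1) = Pow(196, -1) = Rational(1, 196)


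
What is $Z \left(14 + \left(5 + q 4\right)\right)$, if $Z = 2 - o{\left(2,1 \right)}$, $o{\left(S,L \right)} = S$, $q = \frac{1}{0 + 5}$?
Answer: $0$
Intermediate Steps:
$q = \frac{1}{5} \approx 0.2$
$Z = 0$ ($Z = 2 - 2 = 0$)
$Z \left(14 + \left(5 + q 4\right)\right) = 0 \left(14 + \left(5 + \frac{1}{5} \cdot 4\right)\right) = 0 \left(14 + \left(5 + \frac{4}{5}\right)\right) = 0 \left(14 + \frac{29}{5}\right) = 0 \cdot \frac{99}{5} = 0$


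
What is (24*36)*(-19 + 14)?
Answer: -4320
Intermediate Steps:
(24*36)*(-19 + 14) = 864*(-5) = -4320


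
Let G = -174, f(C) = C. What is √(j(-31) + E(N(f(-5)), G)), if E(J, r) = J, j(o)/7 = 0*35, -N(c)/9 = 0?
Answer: 0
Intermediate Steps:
N(c) = 0 (N(c) = -9*0 = 0)
j(o) = 0 (j(o) = 7*(0*35) = 7*0 = 0)
√(j(-31) + E(N(f(-5)), G)) = √(0 + 0) = √0 = 0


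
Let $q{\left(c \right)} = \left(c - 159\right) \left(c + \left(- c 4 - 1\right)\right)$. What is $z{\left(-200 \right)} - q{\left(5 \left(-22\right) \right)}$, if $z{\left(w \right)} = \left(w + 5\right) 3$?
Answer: $87916$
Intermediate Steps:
$z{\left(w \right)} = 15 + 3 w$ ($z{\left(w \right)} = \left(5 + w\right) 3 = 15 + 3 w$)
$q{\left(c \right)} = \left(-1 - 3 c\right) \left(-159 + c\right)$ ($q{\left(c \right)} = \left(-159 + c\right) \left(c - \left(1 + 4 c\right)\right) = \left(-159 + c\right) \left(-1 - 3 c\right) = \left(-1 - 3 c\right) \left(-159 + c\right)$)
$z{\left(-200 \right)} - q{\left(5 \left(-22\right) \right)} = \left(15 + 3 \left(-200\right)\right) - \left(159 - 3 \left(5 \left(-22\right)\right)^{2} + 476 \cdot 5 \left(-22\right)\right) = \left(15 - 600\right) - \left(159 - 3 \left(-110\right)^{2} + 476 \left(-110\right)\right) = -585 - \left(159 - 36300 - 52360\right) = -585 - -88501 = -585 + 88501 = 87916$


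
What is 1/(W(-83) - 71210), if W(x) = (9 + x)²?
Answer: -1/65734 ≈ -1.5213e-5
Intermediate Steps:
1/(W(-83) - 71210) = 1/((9 - 83)² - 71210) = 1/((-74)² - 71210) = 1/(5476 - 71210) = 1/(-65734) = -1/65734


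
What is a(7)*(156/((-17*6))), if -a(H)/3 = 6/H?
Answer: 468/119 ≈ 3.9328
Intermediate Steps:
a(H) = -18/H
a(7)*(156/((-17*6))) = (-18/7)*(156/((-17*6))) = (-18*⅐)*(156/(-102)) = -2808*(-1)/(7*102) = -18/7*(-26/17) = 468/119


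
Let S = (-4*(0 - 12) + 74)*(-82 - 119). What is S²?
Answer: 601328484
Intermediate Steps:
S = -24522 (S = (-4*(-12) + 74)*(-201) = (48 + 74)*(-201) = 122*(-201) = -24522)
S² = (-24522)² = 601328484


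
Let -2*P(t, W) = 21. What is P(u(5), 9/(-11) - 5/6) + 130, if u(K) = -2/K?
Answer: 239/2 ≈ 119.50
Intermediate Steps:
P(t, W) = -21/2 (P(t, W) = -½*21 = -21/2)
P(u(5), 9/(-11) - 5/6) + 130 = -21/2 + 130 = 239/2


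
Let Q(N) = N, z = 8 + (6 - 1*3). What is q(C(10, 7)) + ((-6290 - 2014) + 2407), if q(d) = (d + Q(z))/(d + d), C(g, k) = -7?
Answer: -41281/7 ≈ -5897.3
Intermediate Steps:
z = 11 (z = 8 + (6 - 3) = 8 + 3 = 11)
q(d) = (11 + d)/(2*d) (q(d) = (d + 11)/(d + d) = (11 + d)/((2*d)) = (11 + d)*(1/(2*d)) = (11 + d)/(2*d))
q(C(10, 7)) + ((-6290 - 2014) + 2407) = (1/2)*(11 - 7)/(-7) + ((-6290 - 2014) + 2407) = (1/2)*(-1/7)*4 + (-8304 + 2407) = -2/7 - 5897 = -41281/7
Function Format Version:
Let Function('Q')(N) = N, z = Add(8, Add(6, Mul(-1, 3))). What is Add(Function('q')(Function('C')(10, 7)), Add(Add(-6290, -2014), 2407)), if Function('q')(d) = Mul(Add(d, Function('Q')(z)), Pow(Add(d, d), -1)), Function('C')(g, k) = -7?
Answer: Rational(-41281, 7) ≈ -5897.3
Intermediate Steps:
z = 11 (z = Add(8, Add(6, -3)) = Add(8, 3) = 11)
Function('q')(d) = Mul(Rational(1, 2), Pow(d, -1), Add(11, d)) (Function('q')(d) = Mul(Add(d, 11), Pow(Add(d, d), -1)) = Mul(Add(11, d), Pow(Mul(2, d), -1)) = Mul(Add(11, d), Mul(Rational(1, 2), Pow(d, -1))) = Mul(Rational(1, 2), Pow(d, -1), Add(11, d)))
Add(Function('q')(Function('C')(10, 7)), Add(Add(-6290, -2014), 2407)) = Add(Mul(Rational(1, 2), Pow(-7, -1), Add(11, -7)), Add(Add(-6290, -2014), 2407)) = Add(Mul(Rational(1, 2), Rational(-1, 7), 4), Add(-8304, 2407)) = Add(Rational(-2, 7), -5897) = Rational(-41281, 7)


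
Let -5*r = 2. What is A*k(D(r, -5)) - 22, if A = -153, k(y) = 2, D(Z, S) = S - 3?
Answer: -328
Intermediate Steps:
r = -⅖ (r = -⅕*2 = -⅖ ≈ -0.40000)
D(Z, S) = -3 + S
A*k(D(r, -5)) - 22 = -153*2 - 22 = -306 - 22 = -328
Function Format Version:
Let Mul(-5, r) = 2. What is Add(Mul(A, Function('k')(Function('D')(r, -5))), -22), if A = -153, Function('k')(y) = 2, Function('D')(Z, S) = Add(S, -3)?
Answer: -328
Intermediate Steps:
r = Rational(-2, 5) (r = Mul(Rational(-1, 5), 2) = Rational(-2, 5) ≈ -0.40000)
Function('D')(Z, S) = Add(-3, S)
Add(Mul(A, Function('k')(Function('D')(r, -5))), -22) = Add(Mul(-153, 2), -22) = Add(-306, -22) = -328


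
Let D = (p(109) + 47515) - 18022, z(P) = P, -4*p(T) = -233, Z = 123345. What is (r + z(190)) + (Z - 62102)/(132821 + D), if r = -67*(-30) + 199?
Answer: 1558369083/649489 ≈ 2399.4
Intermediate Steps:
p(T) = 233/4 (p(T) = -¼*(-233) = 233/4)
r = 2209 (r = 2010 + 199 = 2209)
D = 118205/4 (D = (233/4 + 47515) - 18022 = 190293/4 - 18022 = 118205/4 ≈ 29551.)
(r + z(190)) + (Z - 62102)/(132821 + D) = (2209 + 190) + (123345 - 62102)/(132821 + 118205/4) = 2399 + 61243/(649489/4) = 2399 + 61243*(4/649489) = 2399 + 244972/649489 = 1558369083/649489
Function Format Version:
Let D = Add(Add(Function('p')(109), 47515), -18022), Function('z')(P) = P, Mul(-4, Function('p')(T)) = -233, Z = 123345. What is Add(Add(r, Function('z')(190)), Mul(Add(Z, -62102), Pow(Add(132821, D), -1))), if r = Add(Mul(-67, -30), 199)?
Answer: Rational(1558369083, 649489) ≈ 2399.4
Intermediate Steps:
Function('p')(T) = Rational(233, 4) (Function('p')(T) = Mul(Rational(-1, 4), -233) = Rational(233, 4))
r = 2209 (r = Add(2010, 199) = 2209)
D = Rational(118205, 4) (D = Add(Add(Rational(233, 4), 47515), -18022) = Add(Rational(190293, 4), -18022) = Rational(118205, 4) ≈ 29551.)
Add(Add(r, Function('z')(190)), Mul(Add(Z, -62102), Pow(Add(132821, D), -1))) = Add(Add(2209, 190), Mul(Add(123345, -62102), Pow(Add(132821, Rational(118205, 4)), -1))) = Add(2399, Mul(61243, Pow(Rational(649489, 4), -1))) = Add(2399, Mul(61243, Rational(4, 649489))) = Add(2399, Rational(244972, 649489)) = Rational(1558369083, 649489)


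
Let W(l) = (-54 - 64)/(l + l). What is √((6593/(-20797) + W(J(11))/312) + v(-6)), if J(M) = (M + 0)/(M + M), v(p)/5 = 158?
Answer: √2076994377079167/1622166 ≈ 28.095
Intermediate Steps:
v(p) = 790 (v(p) = 5*158 = 790)
J(M) = ½ (J(M) = M/((2*M)) = M*(1/(2*M)) = ½)
W(l) = -59/l (W(l) = -118*1/(2*l) = -59/l)
√((6593/(-20797) + W(J(11))/312) + v(-6)) = √((6593/(-20797) - 59/½/312) + 790) = √((6593*(-1/20797) - 59*2*(1/312)) + 790) = √((-6593/20797 - 118*1/312) + 790) = √((-6593/20797 - 59/156) + 790) = √(-2255531/3244332 + 790) = √(2560766749/3244332) = √2076994377079167/1622166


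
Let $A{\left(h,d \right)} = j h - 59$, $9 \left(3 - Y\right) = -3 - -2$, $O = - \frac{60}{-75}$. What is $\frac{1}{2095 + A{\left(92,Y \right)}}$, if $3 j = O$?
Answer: $\frac{15}{30908} \approx 0.00048531$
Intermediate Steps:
$O = \frac{4}{5}$ ($O = \left(-60\right) \left(- \frac{1}{75}\right) = \frac{4}{5} \approx 0.8$)
$j = \frac{4}{15}$ ($j = \frac{1}{3} \cdot \frac{4}{5} = \frac{4}{15} \approx 0.26667$)
$Y = \frac{28}{9}$ ($Y = 3 - \frac{-3 - -2}{9} = 3 - \frac{-3 + 2}{9} = 3 - - \frac{1}{9} = 3 + \frac{1}{9} = \frac{28}{9} \approx 3.1111$)
$A{\left(h,d \right)} = -59 + \frac{4 h}{15}$ ($A{\left(h,d \right)} = \frac{4 h}{15} - 59 = -59 + \frac{4 h}{15}$)
$\frac{1}{2095 + A{\left(92,Y \right)}} = \frac{1}{2095 + \left(-59 + \frac{4}{15} \cdot 92\right)} = \frac{1}{2095 + \left(-59 + \frac{368}{15}\right)} = \frac{1}{2095 - \frac{517}{15}} = \frac{1}{\frac{30908}{15}} = \frac{15}{30908}$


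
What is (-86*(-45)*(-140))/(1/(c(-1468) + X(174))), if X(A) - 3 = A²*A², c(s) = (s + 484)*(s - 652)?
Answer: -497763719926200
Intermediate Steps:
c(s) = (-652 + s)*(484 + s) (c(s) = (484 + s)*(-652 + s) = (-652 + s)*(484 + s))
X(A) = 3 + A⁴ (X(A) = 3 + A²*A² = 3 + A⁴)
(-86*(-45)*(-140))/(1/(c(-1468) + X(174))) = (-86*(-45)*(-140))/(1/((-315568 + (-1468)² - 168*(-1468)) + (3 + 174⁴))) = (3870*(-140))/(1/((-315568 + 2155024 + 246624) + (3 + 916636176))) = -541800/(1/(2086080 + 916636179)) = -541800/(1/918722259) = -541800/1/918722259 = -541800*918722259 = -497763719926200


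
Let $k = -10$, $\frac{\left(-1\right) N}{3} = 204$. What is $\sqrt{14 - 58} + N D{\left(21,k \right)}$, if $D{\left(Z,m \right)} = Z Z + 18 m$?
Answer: $-159732 + 2 i \sqrt{11} \approx -1.5973 \cdot 10^{5} + 6.6332 i$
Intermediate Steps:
$N = -612$ ($N = \left(-3\right) 204 = -612$)
$D{\left(Z,m \right)} = Z^{2} + 18 m$
$\sqrt{14 - 58} + N D{\left(21,k \right)} = \sqrt{14 - 58} - 612 \left(21^{2} + 18 \left(-10\right)\right) = \sqrt{-44} - 612 \left(441 - 180\right) = 2 i \sqrt{11} - 159732 = -159732 + 2 i \sqrt{11}$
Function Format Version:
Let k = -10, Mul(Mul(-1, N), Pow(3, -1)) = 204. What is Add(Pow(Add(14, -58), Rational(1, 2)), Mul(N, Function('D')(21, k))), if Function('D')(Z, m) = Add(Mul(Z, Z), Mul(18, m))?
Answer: Add(-159732, Mul(2, I, Pow(11, Rational(1, 2)))) ≈ Add(-1.5973e+5, Mul(6.6332, I))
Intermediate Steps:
N = -612 (N = Mul(-3, 204) = -612)
Function('D')(Z, m) = Add(Pow(Z, 2), Mul(18, m))
Add(Pow(Add(14, -58), Rational(1, 2)), Mul(N, Function('D')(21, k))) = Add(Pow(Add(14, -58), Rational(1, 2)), Mul(-612, Add(Pow(21, 2), Mul(18, -10)))) = Add(Pow(-44, Rational(1, 2)), Mul(-612, Add(441, -180))) = Add(Mul(2, I, Pow(11, Rational(1, 2))), Mul(-612, 261)) = Add(Mul(2, I, Pow(11, Rational(1, 2))), -159732) = Add(-159732, Mul(2, I, Pow(11, Rational(1, 2))))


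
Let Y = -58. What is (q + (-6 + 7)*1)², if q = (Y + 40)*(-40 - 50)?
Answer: 2627641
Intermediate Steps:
q = 1620 (q = (-58 + 40)*(-40 - 50) = -18*(-90) = 1620)
(q + (-6 + 7)*1)² = (1620 + (-6 + 7)*1)² = (1620 + 1*1)² = (1620 + 1)² = 1621² = 2627641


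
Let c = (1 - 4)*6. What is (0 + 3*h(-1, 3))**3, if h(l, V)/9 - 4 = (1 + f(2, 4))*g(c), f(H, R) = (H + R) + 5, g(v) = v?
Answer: -187542143424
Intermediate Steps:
c = -18 (c = -3*6 = -18)
f(H, R) = 5 + H + R
h(l, V) = -1908 (h(l, V) = 36 + 9*((1 + (5 + 2 + 4))*(-18)) = 36 + 9*((1 + 11)*(-18)) = 36 + 9*(12*(-18)) = 36 + 9*(-216) = 36 - 1944 = -1908)
(0 + 3*h(-1, 3))**3 = (0 + 3*(-1908))**3 = (0 - 5724)**3 = (-5724)**3 = -187542143424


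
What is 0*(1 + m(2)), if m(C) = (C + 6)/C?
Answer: 0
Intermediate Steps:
m(C) = (6 + C)/C
0*(1 + m(2)) = 0*(1 + (6 + 2)/2) = 0*(1 + (½)*8) = 0*(1 + 4) = 0*5 = 0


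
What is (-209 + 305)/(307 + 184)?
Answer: 96/491 ≈ 0.19552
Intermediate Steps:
(-209 + 305)/(307 + 184) = 96/491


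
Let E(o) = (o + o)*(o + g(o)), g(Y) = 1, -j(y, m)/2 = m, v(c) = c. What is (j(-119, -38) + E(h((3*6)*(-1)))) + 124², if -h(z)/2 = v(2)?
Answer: 15476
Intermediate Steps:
j(y, m) = -2*m
h(z) = -4 (h(z) = -2*2 = -4)
E(o) = 2*o*(1 + o) (E(o) = (o + o)*(o + 1) = (2*o)*(1 + o) = 2*o*(1 + o))
(j(-119, -38) + E(h((3*6)*(-1)))) + 124² = (-2*(-38) + 2*(-4)*(1 - 4)) + 124² = (76 + 2*(-4)*(-3)) + 15376 = (76 + 24) + 15376 = 100 + 15376 = 15476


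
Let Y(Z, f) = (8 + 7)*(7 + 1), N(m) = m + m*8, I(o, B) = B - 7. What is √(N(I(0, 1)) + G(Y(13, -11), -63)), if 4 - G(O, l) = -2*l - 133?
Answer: I*√43 ≈ 6.5574*I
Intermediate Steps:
I(o, B) = -7 + B
N(m) = 9*m (N(m) = m + 8*m = 9*m)
Y(Z, f) = 120 (Y(Z, f) = 15*8 = 120)
G(O, l) = 137 + 2*l (G(O, l) = 4 - (-2*l - 133) = 4 - (-133 - 2*l) = 4 + (133 + 2*l) = 137 + 2*l)
√(N(I(0, 1)) + G(Y(13, -11), -63)) = √(9*(-7 + 1) + (137 + 2*(-63))) = √(9*(-6) + (137 - 126)) = √(-54 + 11) = √(-43) = I*√43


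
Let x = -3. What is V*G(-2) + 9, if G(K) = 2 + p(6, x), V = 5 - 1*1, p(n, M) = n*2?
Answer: 65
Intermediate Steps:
p(n, M) = 2*n
V = 4 (V = 5 - 1 = 4)
G(K) = 14 (G(K) = 2 + 2*6 = 2 + 12 = 14)
V*G(-2) + 9 = 4*14 + 9 = 56 + 9 = 65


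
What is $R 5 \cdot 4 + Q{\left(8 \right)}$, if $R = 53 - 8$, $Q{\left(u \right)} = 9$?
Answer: $909$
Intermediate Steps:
$R = 45$ ($R = 53 - 8 = 45$)
$R 5 \cdot 4 + Q{\left(8 \right)} = 45 \cdot 5 \cdot 4 + 9 = 45 \cdot 20 + 9 = 900 + 9 = 909$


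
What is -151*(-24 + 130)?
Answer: -16006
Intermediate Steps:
-151*(-24 + 130) = -151*106 = -16006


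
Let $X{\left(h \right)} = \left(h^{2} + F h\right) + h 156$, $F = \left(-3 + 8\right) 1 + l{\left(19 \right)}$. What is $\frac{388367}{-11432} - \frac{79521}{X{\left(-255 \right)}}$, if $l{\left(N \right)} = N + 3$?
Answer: $- \frac{167489629}{4372740} \approx -38.303$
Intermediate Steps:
$l{\left(N \right)} = 3 + N$
$F = 27$ ($F = \left(-3 + 8\right) 1 + \left(3 + 19\right) = 5 \cdot 1 + 22 = 5 + 22 = 27$)
$X{\left(h \right)} = h^{2} + 183 h$ ($X{\left(h \right)} = \left(h^{2} + 27 h\right) + h 156 = \left(h^{2} + 27 h\right) + 156 h = h^{2} + 183 h$)
$\frac{388367}{-11432} - \frac{79521}{X{\left(-255 \right)}} = \frac{388367}{-11432} - \frac{79521}{\left(-255\right) \left(183 - 255\right)} = 388367 \left(- \frac{1}{11432}\right) - \frac{79521}{\left(-255\right) \left(-72\right)} = - \frac{388367}{11432} - \frac{79521}{18360} = - \frac{388367}{11432} - \frac{26507}{6120} = - \frac{167489629}{4372740}$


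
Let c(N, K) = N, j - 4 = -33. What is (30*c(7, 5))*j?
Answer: -6090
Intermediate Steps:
j = -29 (j = 4 - 33 = -29)
(30*c(7, 5))*j = (30*7)*(-29) = 210*(-29) = -6090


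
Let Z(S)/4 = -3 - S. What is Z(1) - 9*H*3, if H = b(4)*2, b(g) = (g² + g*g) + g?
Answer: -1960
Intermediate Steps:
Z(S) = -12 - 4*S (Z(S) = 4*(-3 - S) = -12 - 4*S)
b(g) = g + 2*g² (b(g) = (g² + g²) + g = 2*g² + g = g + 2*g²)
H = 72 (H = (4*(1 + 2*4))*2 = (4*(1 + 8))*2 = (4*9)*2 = 36*2 = 72)
Z(1) - 9*H*3 = (-12 - 4*1) - 648*3 = (-12 - 4) - 9*216 = -16 - 1944 = -1960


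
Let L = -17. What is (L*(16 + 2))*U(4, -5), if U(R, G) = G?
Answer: 1530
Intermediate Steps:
(L*(16 + 2))*U(4, -5) = -17*(16 + 2)*(-5) = -17*18*(-5) = -306*(-5) = 1530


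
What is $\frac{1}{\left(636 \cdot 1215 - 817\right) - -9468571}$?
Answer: $\frac{1}{10240494} \approx 9.7652 \cdot 10^{-8}$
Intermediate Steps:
$\frac{1}{\left(636 \cdot 1215 - 817\right) - -9468571} = \frac{1}{\left(772740 - 817\right) + 9468571} = \frac{1}{771923 + 9468571} = \frac{1}{10240494}$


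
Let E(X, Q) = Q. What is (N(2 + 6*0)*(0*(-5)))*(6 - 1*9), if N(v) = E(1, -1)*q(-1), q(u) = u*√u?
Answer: 0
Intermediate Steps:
q(u) = u^(3/2)
N(v) = I (N(v) = -(-1)^(3/2) = -(-1)*I = I)
(N(2 + 6*0)*(0*(-5)))*(6 - 1*9) = (I*(0*(-5)))*(6 - 1*9) = (I*0)*(6 - 9) = 0*(-3) = 0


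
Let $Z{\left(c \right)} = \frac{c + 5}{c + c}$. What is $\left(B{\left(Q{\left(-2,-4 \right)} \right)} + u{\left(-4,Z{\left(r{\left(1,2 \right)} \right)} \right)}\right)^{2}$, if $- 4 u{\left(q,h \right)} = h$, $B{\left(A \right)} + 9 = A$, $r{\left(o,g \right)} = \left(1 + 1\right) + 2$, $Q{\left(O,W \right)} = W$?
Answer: $\frac{180625}{1024} \approx 176.39$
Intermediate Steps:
$r{\left(o,g \right)} = 4$ ($r{\left(o,g \right)} = 2 + 2 = 4$)
$B{\left(A \right)} = -9 + A$
$Z{\left(c \right)} = \frac{5 + c}{2 c}$
$u{\left(q,h \right)} = - \frac{h}{4}$
$\left(B{\left(Q{\left(-2,-4 \right)} \right)} + u{\left(-4,Z{\left(r{\left(1,2 \right)} \right)} \right)}\right)^{2} = \left(\left(-9 - 4\right) - \frac{\frac{1}{2} \cdot \frac{1}{4} \left(5 + 4\right)}{4}\right)^{2} = \left(-13 - \frac{\frac{1}{2} \cdot \frac{1}{4} \cdot 9}{4}\right)^{2} = \left(-13 - \frac{9}{32}\right)^{2} = \left(- \frac{425}{32}\right)^{2} = \frac{180625}{1024}$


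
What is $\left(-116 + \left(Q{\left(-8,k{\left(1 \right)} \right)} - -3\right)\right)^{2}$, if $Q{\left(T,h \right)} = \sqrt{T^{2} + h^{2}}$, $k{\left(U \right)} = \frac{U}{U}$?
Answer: $\left(113 - \sqrt{65}\right)^{2} \approx 11012.0$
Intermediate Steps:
$k{\left(U \right)} = 1$
$\left(-116 + \left(Q{\left(-8,k{\left(1 \right)} \right)} - -3\right)\right)^{2} = \left(-116 - \left(-3 - \sqrt{\left(-8\right)^{2} + 1^{2}}\right)\right)^{2} = \left(-116 + \left(\sqrt{64 + 1} + 3\right)\right)^{2} = \left(-116 + \left(\sqrt{65} + 3\right)\right)^{2} = \left(-116 + \left(3 + \sqrt{65}\right)\right)^{2} = \left(-113 + \sqrt{65}\right)^{2}$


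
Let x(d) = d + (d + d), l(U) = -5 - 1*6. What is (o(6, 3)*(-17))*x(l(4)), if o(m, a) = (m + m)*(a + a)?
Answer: 40392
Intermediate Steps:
o(m, a) = 4*a*m (o(m, a) = (2*m)*(2*a) = 4*a*m)
l(U) = -11 (l(U) = -5 - 6 = -11)
x(d) = 3*d (x(d) = d + 2*d = 3*d)
(o(6, 3)*(-17))*x(l(4)) = ((4*3*6)*(-17))*(3*(-11)) = (72*(-17))*(-33) = -1224*(-33) = 40392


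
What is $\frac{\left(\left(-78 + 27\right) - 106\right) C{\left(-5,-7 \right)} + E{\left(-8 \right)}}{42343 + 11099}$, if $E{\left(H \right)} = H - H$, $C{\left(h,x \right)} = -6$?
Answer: $\frac{157}{8907} \approx 0.017627$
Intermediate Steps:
$E{\left(H \right)} = 0$
$\frac{\left(\left(-78 + 27\right) - 106\right) C{\left(-5,-7 \right)} + E{\left(-8 \right)}}{42343 + 11099} = \frac{\left(\left(-78 + 27\right) - 106\right) \left(-6\right) + 0}{42343 + 11099} = \frac{\left(-51 - 106\right) \left(-6\right) + 0}{53442} = \left(\left(-157\right) \left(-6\right) + 0\right) \frac{1}{53442} = \left(942 + 0\right) \frac{1}{53442} = 942 \cdot \frac{1}{53442} = \frac{157}{8907}$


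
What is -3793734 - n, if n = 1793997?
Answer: -5587731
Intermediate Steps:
-3793734 - n = -3793734 - 1*1793997 = -3793734 - 1793997 = -5587731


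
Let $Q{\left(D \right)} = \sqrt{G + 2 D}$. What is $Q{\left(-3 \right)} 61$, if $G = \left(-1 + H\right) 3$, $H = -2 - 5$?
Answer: $61 i \sqrt{30} \approx 334.11 i$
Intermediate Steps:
$H = -7$ ($H = -2 - 5 = -7$)
$G = -24$ ($G = \left(-1 - 7\right) 3 = \left(-8\right) 3 = -24$)
$Q{\left(D \right)} = \sqrt{-24 + 2 D}$
$Q{\left(-3 \right)} 61 = \sqrt{-24 + 2 \left(-3\right)} 61 = \sqrt{-24 - 6} \cdot 61 = \sqrt{-30} \cdot 61 = i \sqrt{30} \cdot 61 = 61 i \sqrt{30}$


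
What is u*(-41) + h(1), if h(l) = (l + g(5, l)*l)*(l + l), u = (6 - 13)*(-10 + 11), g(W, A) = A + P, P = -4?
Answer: 283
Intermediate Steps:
g(W, A) = -4 + A (g(W, A) = A - 4 = -4 + A)
u = -7 (u = -7*1 = -7)
h(l) = 2*l*(l + l*(-4 + l)) (h(l) = (l + (-4 + l)*l)*(l + l) = (l + l*(-4 + l))*(2*l) = 2*l*(l + l*(-4 + l)))
u*(-41) + h(1) = -7*(-41) + 2*1²*(-3 + 1) = 287 + 2*1*(-2) = 287 - 4 = 283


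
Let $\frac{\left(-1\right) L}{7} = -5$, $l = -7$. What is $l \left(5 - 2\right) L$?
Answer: $-735$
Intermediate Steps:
$L = 35$ ($L = \left(-7\right) \left(-5\right) = 35$)
$l \left(5 - 2\right) L = - 7 \left(5 - 2\right) 35 = \left(-7\right) 3 \cdot 35 = \left(-21\right) 35 = -735$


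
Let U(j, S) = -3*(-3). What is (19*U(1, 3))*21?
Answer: 3591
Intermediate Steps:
U(j, S) = 9
(19*U(1, 3))*21 = (19*9)*21 = 171*21 = 3591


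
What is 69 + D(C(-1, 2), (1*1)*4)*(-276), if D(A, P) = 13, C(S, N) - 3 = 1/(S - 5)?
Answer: -3519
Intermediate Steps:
C(S, N) = 3 + 1/(-5 + S) (C(S, N) = 3 + 1/(S - 5) = 3 + 1/(-5 + S))
69 + D(C(-1, 2), (1*1)*4)*(-276) = 69 + 13*(-276) = 69 - 3588 = -3519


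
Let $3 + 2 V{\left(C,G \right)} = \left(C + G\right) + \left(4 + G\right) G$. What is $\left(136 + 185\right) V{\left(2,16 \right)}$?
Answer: $\frac{107535}{2} \approx 53768.0$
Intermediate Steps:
$V{\left(C,G \right)} = - \frac{3}{2} + \frac{C}{2} + \frac{G}{2} + \frac{G \left(4 + G\right)}{2}$ ($V{\left(C,G \right)} = - \frac{3}{2} + \frac{\left(C + G\right) + \left(4 + G\right) G}{2} = - \frac{3}{2} + \frac{\left(C + G\right) + G \left(4 + G\right)}{2} = - \frac{3}{2} + \frac{C + G + G \left(4 + G\right)}{2} = - \frac{3}{2} + \left(\frac{C}{2} + \frac{G}{2} + \frac{G \left(4 + G\right)}{2}\right) = - \frac{3}{2} + \frac{C}{2} + \frac{G}{2} + \frac{G \left(4 + G\right)}{2}$)
$\left(136 + 185\right) V{\left(2,16 \right)} = \left(136 + 185\right) \left(- \frac{3}{2} + \frac{1}{2} \cdot 2 + \frac{16^{2}}{2} + \frac{5}{2} \cdot 16\right) = 321 \left(- \frac{3}{2} + 1 + \frac{1}{2} \cdot 256 + 40\right) = 321 \left(- \frac{3}{2} + 1 + 128 + 40\right) = 321 \cdot \frac{335}{2} = \frac{107535}{2}$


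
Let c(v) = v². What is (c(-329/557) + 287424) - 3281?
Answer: 88155189848/310249 ≈ 2.8414e+5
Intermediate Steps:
(c(-329/557) + 287424) - 3281 = ((-329/557)² + 287424) - 3281 = (108241/310249 + 287424) - 3281 = 89173116817/310249 - 3281 = 88155189848/310249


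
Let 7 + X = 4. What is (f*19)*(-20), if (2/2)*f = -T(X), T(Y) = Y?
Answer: -1140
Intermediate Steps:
X = -3 (X = -7 + 4 = -3)
f = 3 (f = -1*(-3) = 3)
(f*19)*(-20) = (3*19)*(-20) = 57*(-20) = -1140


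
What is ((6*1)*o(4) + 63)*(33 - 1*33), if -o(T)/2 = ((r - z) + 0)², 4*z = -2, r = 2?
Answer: 0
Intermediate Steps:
z = -½ (z = (¼)*(-2) = -½ ≈ -0.50000)
o(T) = -25/2 (o(T) = -2*((2 - 1*(-½)) + 0)² = -2*((2 + ½) + 0)² = -2*(5/2 + 0)² = -2*(5/2)² = -2*25/4 = -25/2)
((6*1)*o(4) + 63)*(33 - 1*33) = ((6*1)*(-25/2) + 63)*(33 - 1*33) = (6*(-25/2) + 63)*(33 - 33) = (-75 + 63)*0 = -12*0 = 0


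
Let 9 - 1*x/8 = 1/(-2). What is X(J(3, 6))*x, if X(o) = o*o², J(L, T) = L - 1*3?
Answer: 0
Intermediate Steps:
J(L, T) = -3 + L (J(L, T) = L - 3 = -3 + L)
x = 76 (x = 72 - 8/(-2) = 72 - 8*(-½) = 72 + 4 = 76)
X(o) = o³
X(J(3, 6))*x = (-3 + 3)³*76 = 0³*76 = 0*76 = 0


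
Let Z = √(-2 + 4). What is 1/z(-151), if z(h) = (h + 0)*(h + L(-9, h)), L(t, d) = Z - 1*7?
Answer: 79/1884631 + √2/3769262 ≈ 4.2293e-5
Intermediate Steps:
Z = √2 ≈ 1.4142
L(t, d) = -7 + √2 (L(t, d) = √2 - 1*7 = √2 - 7 = -7 + √2)
z(h) = h*(-7 + h + √2) (z(h) = (h + 0)*(h + (-7 + √2)) = h*(-7 + h + √2))
1/z(-151) = 1/(-151*(-7 - 151 + √2)) = 1/(-151*(-158 + √2)) = 1/(23858 - 151*√2)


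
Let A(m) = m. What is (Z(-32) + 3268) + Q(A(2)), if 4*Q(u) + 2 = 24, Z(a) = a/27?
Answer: 176705/54 ≈ 3272.3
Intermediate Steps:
Z(a) = a/27 (Z(a) = a*(1/27) = a/27)
Q(u) = 11/2 (Q(u) = -1/2 + (1/4)*24 = -1/2 + 6 = 11/2)
(Z(-32) + 3268) + Q(A(2)) = ((1/27)*(-32) + 3268) + 11/2 = (-32/27 + 3268) + 11/2 = 88204/27 + 11/2 = 176705/54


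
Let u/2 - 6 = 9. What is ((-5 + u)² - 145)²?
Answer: 230400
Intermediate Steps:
u = 30 (u = 12 + 2*9 = 12 + 18 = 30)
((-5 + u)² - 145)² = ((-5 + 30)² - 145)² = (25² - 145)² = (625 - 145)² = 480² = 230400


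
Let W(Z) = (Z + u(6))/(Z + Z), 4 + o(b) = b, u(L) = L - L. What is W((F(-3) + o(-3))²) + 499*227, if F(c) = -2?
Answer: 226547/2 ≈ 1.1327e+5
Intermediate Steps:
u(L) = 0
o(b) = -4 + b
W(Z) = ½ (W(Z) = (Z + 0)/(Z + Z) = Z/((2*Z)) = Z*(1/(2*Z)) = ½)
W((F(-3) + o(-3))²) + 499*227 = ½ + 499*227 = ½ + 113273 = 226547/2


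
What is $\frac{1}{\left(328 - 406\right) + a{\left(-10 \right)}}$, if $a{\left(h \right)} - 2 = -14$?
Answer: $- \frac{1}{90} \approx -0.011111$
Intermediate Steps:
$a{\left(h \right)} = -12$ ($a{\left(h \right)} = 2 - 14 = -12$)
$\frac{1}{\left(328 - 406\right) + a{\left(-10 \right)}} = \frac{1}{\left(328 - 406\right) - 12} = \frac{1}{-78 - 12} = \frac{1}{-90} = - \frac{1}{90}$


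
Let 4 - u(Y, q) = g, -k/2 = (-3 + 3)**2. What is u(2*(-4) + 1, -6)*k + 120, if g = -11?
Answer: 120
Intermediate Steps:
k = 0 (k = -2*(-3 + 3)**2 = -2*0**2 = -2*0 = 0)
u(Y, q) = 15 (u(Y, q) = 4 - 1*(-11) = 4 + 11 = 15)
u(2*(-4) + 1, -6)*k + 120 = 15*0 + 120 = 0 + 120 = 120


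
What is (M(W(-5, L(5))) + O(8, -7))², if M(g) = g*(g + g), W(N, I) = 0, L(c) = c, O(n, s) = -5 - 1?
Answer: 36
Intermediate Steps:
O(n, s) = -6
M(g) = 2*g² (M(g) = g*(2*g) = 2*g²)
(M(W(-5, L(5))) + O(8, -7))² = (2*0² - 6)² = (2*0 - 6)² = (0 - 6)² = (-6)² = 36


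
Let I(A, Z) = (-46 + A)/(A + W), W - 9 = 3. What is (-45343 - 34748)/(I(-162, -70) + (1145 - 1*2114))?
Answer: 6006825/72571 ≈ 82.772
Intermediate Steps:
W = 12 (W = 9 + 3 = 12)
I(A, Z) = (-46 + A)/(12 + A) (I(A, Z) = (-46 + A)/(A + 12) = (-46 + A)/(12 + A))
(-45343 - 34748)/(I(-162, -70) + (1145 - 1*2114)) = (-45343 - 34748)/((-46 - 162)/(12 - 162) + (1145 - 1*2114)) = -80091/(-208/(-150) + (1145 - 2114)) = -80091/(-1/150*(-208) - 969) = -80091/(104/75 - 969) = -80091/(-72571/75) = -80091*(-75/72571) = 6006825/72571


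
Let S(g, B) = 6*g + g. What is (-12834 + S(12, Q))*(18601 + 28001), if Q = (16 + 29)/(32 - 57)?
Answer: -594175500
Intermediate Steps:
Q = -9/5 (Q = 45/(-25) = 45*(-1/25) = -9/5 ≈ -1.8000)
S(g, B) = 7*g
(-12834 + S(12, Q))*(18601 + 28001) = (-12834 + 7*12)*(18601 + 28001) = (-12834 + 84)*46602 = -12750*46602 = -594175500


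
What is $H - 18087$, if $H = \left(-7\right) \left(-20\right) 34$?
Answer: $-13327$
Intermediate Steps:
$H = 4760$ ($H = 140 \cdot 34 = 4760$)
$H - 18087 = 4760 - 18087 = -13327$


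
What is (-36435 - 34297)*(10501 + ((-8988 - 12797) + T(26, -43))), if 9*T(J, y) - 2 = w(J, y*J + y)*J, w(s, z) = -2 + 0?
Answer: 7186795592/9 ≈ 7.9853e+8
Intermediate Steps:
w(s, z) = -2
T(J, y) = 2/9 - 2*J/9 (T(J, y) = 2/9 + (-2*J)/9 = 2/9 - 2*J/9)
(-36435 - 34297)*(10501 + ((-8988 - 12797) + T(26, -43))) = (-36435 - 34297)*(10501 + ((-8988 - 12797) + (2/9 - 2/9*26))) = -70732*(10501 + (-21785 + (2/9 - 52/9))) = -70732*(10501 + (-21785 - 50/9)) = -70732*(10501 - 196115/9) = -70732*(-101606/9) = 7186795592/9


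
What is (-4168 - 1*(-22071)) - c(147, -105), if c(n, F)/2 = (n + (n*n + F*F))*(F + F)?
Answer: 13785923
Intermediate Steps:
c(n, F) = 4*F*(n + F**2 + n**2) (c(n, F) = 2*((n + (n*n + F*F))*(F + F)) = 2*((n + (n**2 + F**2))*(2*F)) = 2*((n + (F**2 + n**2))*(2*F)) = 2*((n + F**2 + n**2)*(2*F)) = 2*(2*F*(n + F**2 + n**2)) = 4*F*(n + F**2 + n**2))
(-4168 - 1*(-22071)) - c(147, -105) = (-4168 - 1*(-22071)) - 4*(-105)*(147 + (-105)**2 + 147**2) = (-4168 + 22071) - 4*(-105)*(147 + 11025 + 21609) = 17903 - 4*(-105)*32781 = 17903 - 1*(-13768020) = 17903 + 13768020 = 13785923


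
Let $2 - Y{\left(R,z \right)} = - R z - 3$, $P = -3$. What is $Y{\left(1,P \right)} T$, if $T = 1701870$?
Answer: $3403740$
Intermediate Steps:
$Y{\left(R,z \right)} = 5 + R z$ ($Y{\left(R,z \right)} = 2 - \left(- R z - 3\right) = 2 - \left(-3 - R z\right) = 2 + \left(3 + R z\right) = 5 + R z$)
$Y{\left(1,P \right)} T = \left(5 + 1 \left(-3\right)\right) 1701870 = \left(5 - 3\right) 1701870 = 2 \cdot 1701870 = 3403740$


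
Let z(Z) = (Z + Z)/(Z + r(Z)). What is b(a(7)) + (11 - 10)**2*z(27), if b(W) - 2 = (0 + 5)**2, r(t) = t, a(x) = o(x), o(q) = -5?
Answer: 28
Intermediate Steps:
a(x) = -5
z(Z) = 1 (z(Z) = (Z + Z)/(Z + Z) = (2*Z)/((2*Z)) = (2*Z)*(1/(2*Z)) = 1)
b(W) = 27 (b(W) = 2 + (0 + 5)**2 = 2 + 5**2 = 2 + 25 = 27)
b(a(7)) + (11 - 10)**2*z(27) = 27 + (11 - 10)**2*1 = 27 + 1**2*1 = 27 + 1*1 = 27 + 1 = 28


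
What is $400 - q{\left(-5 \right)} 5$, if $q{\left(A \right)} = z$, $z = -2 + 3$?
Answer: $395$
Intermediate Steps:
$z = 1$
$q{\left(A \right)} = 1$
$400 - q{\left(-5 \right)} 5 = 400 - 1 \cdot 5 = 400 - 5 = 395$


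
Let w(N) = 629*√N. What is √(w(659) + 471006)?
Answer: √(471006 + 629*√659) ≈ 697.96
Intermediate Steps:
√(w(659) + 471006) = √(629*√659 + 471006) = √(471006 + 629*√659)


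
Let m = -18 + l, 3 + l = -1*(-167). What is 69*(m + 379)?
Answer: 36225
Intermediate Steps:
l = 164 (l = -3 - 1*(-167) = -3 + 167 = 164)
m = 146 (m = -18 + 164 = 146)
69*(m + 379) = 69*(146 + 379) = 69*525 = 36225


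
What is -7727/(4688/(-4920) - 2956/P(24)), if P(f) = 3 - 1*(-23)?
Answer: 61777365/916588 ≈ 67.399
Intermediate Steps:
P(f) = 26 (P(f) = 3 + 23 = 26)
-7727/(4688/(-4920) - 2956/P(24)) = -7727/(4688/(-4920) - 2956/26) = -7727/(4688*(-1/4920) - 2956*1/26) = -7727/(-586/615 - 1478/13) = -7727/(-916588/7995) = -7727*(-7995/916588) = 61777365/916588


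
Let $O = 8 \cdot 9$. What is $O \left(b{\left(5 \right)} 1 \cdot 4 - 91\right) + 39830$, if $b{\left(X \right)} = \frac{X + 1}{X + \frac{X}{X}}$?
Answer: $33566$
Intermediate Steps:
$O = 72$
$b{\left(X \right)} = 1$ ($b{\left(X \right)} = \frac{1 + X}{X + 1} = \frac{1 + X}{1 + X} = 1$)
$O \left(b{\left(5 \right)} 1 \cdot 4 - 91\right) + 39830 = 72 \left(1 \cdot 1 \cdot 4 - 91\right) + 39830 = 72 \left(1 \cdot 4 - 91\right) + 39830 = 72 \left(4 - 91\right) + 39830 = 72 \left(-87\right) + 39830 = -6264 + 39830 = 33566$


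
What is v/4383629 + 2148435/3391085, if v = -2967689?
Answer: -129148736390/2973051709493 ≈ -0.043440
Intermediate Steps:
v/4383629 + 2148435/3391085 = -2967689/4383629 + 2148435/3391085 = -2967689*1/4383629 + 2148435*(1/3391085) = -2967689/4383629 + 429687/678217 = -129148736390/2973051709493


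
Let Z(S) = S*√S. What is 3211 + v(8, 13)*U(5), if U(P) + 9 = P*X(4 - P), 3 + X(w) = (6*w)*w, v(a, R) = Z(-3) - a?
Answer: 3163 - 18*I*√3 ≈ 3163.0 - 31.177*I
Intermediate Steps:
Z(S) = S^(3/2)
v(a, R) = -a - 3*I*√3 (v(a, R) = (-3)^(3/2) - a = -3*I*√3 - a = -a - 3*I*√3)
X(w) = -3 + 6*w² (X(w) = -3 + (6*w)*w = -3 + 6*w²)
U(P) = -9 + P*(-3 + 6*(4 - P)²)
3211 + v(8, 13)*U(5) = 3211 + (-1*8 - 3*I*√3)*(-9 + 3*5*(-1 + 2*(-4 + 5)²)) = 3211 + (-8 - 3*I*√3)*(-9 + 3*5*(-1 + 2*1²)) = 3211 + (-8 - 3*I*√3)*(-9 + 3*5*(-1 + 2*1)) = 3211 + (-8 - 3*I*√3)*(-9 + 3*5*(-1 + 2)) = 3211 + (-8 - 3*I*√3)*(-9 + 3*5*1) = 3211 + (-8 - 3*I*√3)*(-9 + 15) = 3211 + (-8 - 3*I*√3)*6 = 3211 + (-48 - 18*I*√3) = 3163 - 18*I*√3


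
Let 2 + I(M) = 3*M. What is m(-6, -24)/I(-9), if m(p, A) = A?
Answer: 24/29 ≈ 0.82759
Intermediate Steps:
I(M) = -2 + 3*M
m(-6, -24)/I(-9) = -24/(-2 + 3*(-9)) = -24/(-2 - 27) = -24/(-29) = -24*(-1/29) = 24/29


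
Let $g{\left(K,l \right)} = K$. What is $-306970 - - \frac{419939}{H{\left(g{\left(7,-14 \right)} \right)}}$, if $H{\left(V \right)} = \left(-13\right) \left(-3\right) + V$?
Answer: $- \frac{13700681}{46} \approx -2.9784 \cdot 10^{5}$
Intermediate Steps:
$H{\left(V \right)} = 39 + V$
$-306970 - - \frac{419939}{H{\left(g{\left(7,-14 \right)} \right)}} = -306970 - - \frac{419939}{39 + 7} = -306970 - - \frac{419939}{46} = -306970 + \frac{419939}{46} = - \frac{13700681}{46}$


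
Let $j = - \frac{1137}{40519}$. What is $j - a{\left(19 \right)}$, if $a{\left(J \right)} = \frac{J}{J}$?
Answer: $- \frac{41656}{40519} \approx -1.0281$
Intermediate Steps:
$j = - \frac{1137}{40519}$ ($j = \left(-1137\right) \frac{1}{40519} = - \frac{1137}{40519} \approx -0.028061$)
$a{\left(J \right)} = 1$
$j - a{\left(19 \right)} = - \frac{1137}{40519} - 1 = - \frac{41656}{40519}$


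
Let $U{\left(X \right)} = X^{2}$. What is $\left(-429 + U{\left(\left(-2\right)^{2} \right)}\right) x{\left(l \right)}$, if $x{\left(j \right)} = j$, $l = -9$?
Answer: $3717$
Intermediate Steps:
$\left(-429 + U{\left(\left(-2\right)^{2} \right)}\right) x{\left(l \right)} = \left(-429 + \left(\left(-2\right)^{2}\right)^{2}\right) \left(-9\right) = \left(-429 + 4^{2}\right) \left(-9\right) = \left(-429 + 16\right) \left(-9\right) = \left(-413\right) \left(-9\right) = 3717$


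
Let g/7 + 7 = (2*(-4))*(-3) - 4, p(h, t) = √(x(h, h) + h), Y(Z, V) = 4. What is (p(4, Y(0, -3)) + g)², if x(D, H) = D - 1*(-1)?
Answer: 8836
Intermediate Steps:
x(D, H) = 1 + D (x(D, H) = D + 1 = 1 + D)
p(h, t) = √(1 + 2*h) (p(h, t) = √((1 + h) + h) = √(1 + 2*h))
g = 91 (g = -49 + 7*((2*(-4))*(-3) - 4) = -49 + 7*(-8*(-3) - 4) = -49 + 7*(24 - 4) = -49 + 7*20 = -49 + 140 = 91)
(p(4, Y(0, -3)) + g)² = (√(1 + 2*4) + 91)² = (√(1 + 8) + 91)² = (√9 + 91)² = (3 + 91)² = 94² = 8836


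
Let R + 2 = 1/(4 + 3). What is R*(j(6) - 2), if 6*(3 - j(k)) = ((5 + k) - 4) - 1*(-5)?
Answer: 13/7 ≈ 1.8571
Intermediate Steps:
j(k) = 2 - k/6 (j(k) = 3 - (((5 + k) - 4) - 1*(-5))/6 = 3 - ((1 + k) + 5)/6 = 3 - (6 + k)/6 = 3 + (-1 - k/6) = 2 - k/6)
R = -13/7 (R = -2 + 1/(4 + 3) = -2 + 1/7 = -2 + ⅐ = -13/7 ≈ -1.8571)
R*(j(6) - 2) = -13*((2 - ⅙*6) - 2)/7 = -13*((2 - 1) - 2)/7 = -13*(1 - 2)/7 = -13/7*(-1) = 13/7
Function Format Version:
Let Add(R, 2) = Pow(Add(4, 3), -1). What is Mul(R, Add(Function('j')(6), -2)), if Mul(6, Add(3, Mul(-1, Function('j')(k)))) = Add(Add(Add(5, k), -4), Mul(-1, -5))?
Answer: Rational(13, 7) ≈ 1.8571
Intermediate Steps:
Function('j')(k) = Add(2, Mul(Rational(-1, 6), k)) (Function('j')(k) = Add(3, Mul(Rational(-1, 6), Add(Add(Add(5, k), -4), Mul(-1, -5)))) = Add(3, Mul(Rational(-1, 6), Add(Add(1, k), 5))) = Add(3, Mul(Rational(-1, 6), Add(6, k))) = Add(3, Add(-1, Mul(Rational(-1, 6), k))) = Add(2, Mul(Rational(-1, 6), k)))
R = Rational(-13, 7) (R = Add(-2, Pow(Add(4, 3), -1)) = Add(-2, Pow(7, -1)) = Add(-2, Rational(1, 7)) = Rational(-13, 7) ≈ -1.8571)
Mul(R, Add(Function('j')(6), -2)) = Mul(Rational(-13, 7), Add(Add(2, Mul(Rational(-1, 6), 6)), -2)) = Mul(Rational(-13, 7), Add(Add(2, -1), -2)) = Mul(Rational(-13, 7), Add(1, -2)) = Mul(Rational(-13, 7), -1) = Rational(13, 7)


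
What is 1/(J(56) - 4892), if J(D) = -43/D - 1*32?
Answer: -56/275787 ≈ -0.00020306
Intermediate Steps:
J(D) = -32 - 43/D (J(D) = -43/D - 32 = -32 - 43/D)
1/(J(56) - 4892) = 1/((-32 - 43/56) - 4892) = 1/(-1835/56 - 4892) = 1/(-275787/56) = -56/275787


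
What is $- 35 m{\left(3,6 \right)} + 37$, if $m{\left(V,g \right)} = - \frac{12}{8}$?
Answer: $\frac{179}{2} \approx 89.5$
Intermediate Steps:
$m{\left(V,g \right)} = - \frac{3}{2}$ ($m{\left(V,g \right)} = \left(-12\right) \frac{1}{8} = - \frac{3}{2}$)
$- 35 m{\left(3,6 \right)} + 37 = \left(-35\right) \left(- \frac{3}{2}\right) + 37 = \frac{105}{2} + 37 = \frac{179}{2}$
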